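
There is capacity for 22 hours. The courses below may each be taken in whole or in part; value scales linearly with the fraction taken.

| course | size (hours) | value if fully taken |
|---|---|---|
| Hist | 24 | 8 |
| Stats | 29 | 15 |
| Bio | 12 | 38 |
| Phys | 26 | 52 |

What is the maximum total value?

58

Sort by value density: Bio 38/12≈3.17, Phys 52/26≈2, Stats 15/29≈0.517, Hist 8/24≈0.333.
Take all of Bio (12 hours, value 38) → 10 hours left.
10 hours left: a 10/26 share of Phys gives 52×10/26 = 20.
Total value = 58.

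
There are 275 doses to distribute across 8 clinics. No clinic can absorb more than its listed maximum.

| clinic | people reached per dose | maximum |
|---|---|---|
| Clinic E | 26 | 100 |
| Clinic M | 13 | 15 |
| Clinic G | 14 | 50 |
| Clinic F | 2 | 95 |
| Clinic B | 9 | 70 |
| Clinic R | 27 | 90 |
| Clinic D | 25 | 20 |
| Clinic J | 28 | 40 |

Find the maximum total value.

7000

Highest people reached per dose first: Clinic J 28 > Clinic R 27 > Clinic E 26 > Clinic D 25 > Clinic G 14 > Clinic M 13 > Clinic B 9 > Clinic F 2.
Give Clinic J 40 to hit its cap of 40 — 235 left.
Clinic R: +90 to 90 (cap) — 145 left.
Clinic E takes 100 to reach its cap of 100 — 45 left.
Clinic D takes 20 to reach its cap of 20 — 25 left.
Only 25 left; Clinic G takes them to reach 25.
Total = 26×100 + 14×25 + 27×90 + 25×20 + 28×40 = 7000.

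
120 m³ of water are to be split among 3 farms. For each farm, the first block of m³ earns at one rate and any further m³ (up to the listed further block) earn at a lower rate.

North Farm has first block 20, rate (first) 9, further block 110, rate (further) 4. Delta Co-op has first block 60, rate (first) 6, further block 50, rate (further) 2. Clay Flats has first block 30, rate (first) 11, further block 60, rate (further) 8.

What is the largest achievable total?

Order all 6 blocks by rate: Clay Flats/tier1 11 > North Farm/tier1 9 > Clay Flats/tier2 8 > Delta Co-op/tier1 6 > North Farm/tier2 4 > Delta Co-op/tier2 2.
Fill Clay Flats tier1 block (30 at 11) — 90 left.
Fill North Farm tier1 block (20 at 9) — 70 left.
Clay Flats/tier2 (8): +60 — 10 left.
10 remain; put them into Delta Co-op tier1 at 6.
Total = 11×30 + 9×20 + 8×60 + 6×10 = 1050.

1050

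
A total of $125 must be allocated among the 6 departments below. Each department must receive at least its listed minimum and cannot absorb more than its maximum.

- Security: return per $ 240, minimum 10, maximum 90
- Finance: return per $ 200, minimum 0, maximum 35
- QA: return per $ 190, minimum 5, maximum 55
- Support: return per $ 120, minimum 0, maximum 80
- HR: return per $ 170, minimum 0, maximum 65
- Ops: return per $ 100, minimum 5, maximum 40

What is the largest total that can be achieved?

Meeting every minimum uses 10+0+5+0+0+5 = 20 $, leaving 105.
Order the departments by return per $: Security 240 > Finance 200 > QA 190 > HR 170 > Support 120 > Ops 100.
Give Security 80 more to hit its cap of 90 → 25 left.
Finance: +25 (room for 35) → 25. Pool exhausted.
Total = 240×90 + 200×25 + 190×5 + 100×5 = 28050.

28050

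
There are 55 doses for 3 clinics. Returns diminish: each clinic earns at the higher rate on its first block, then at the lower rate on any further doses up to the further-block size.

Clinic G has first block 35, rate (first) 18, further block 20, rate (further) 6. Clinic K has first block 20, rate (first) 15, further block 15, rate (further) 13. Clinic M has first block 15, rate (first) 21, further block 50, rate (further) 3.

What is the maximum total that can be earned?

1020

Order all 6 blocks by rate: Clinic M/T1 21 > Clinic G/T1 18 > Clinic K/T1 15 > Clinic K/T2 13 > Clinic G/T2 6 > Clinic M/T2 3.
Clinic M T1 at 21: fill all 15 — 40 left.
Clinic G T1 at 18: fill all 35 — 5 left.
Clinic K/T1: +5 of 20 at 15; pool empty.
Total = 21×15 + 18×35 + 15×5 = 1020.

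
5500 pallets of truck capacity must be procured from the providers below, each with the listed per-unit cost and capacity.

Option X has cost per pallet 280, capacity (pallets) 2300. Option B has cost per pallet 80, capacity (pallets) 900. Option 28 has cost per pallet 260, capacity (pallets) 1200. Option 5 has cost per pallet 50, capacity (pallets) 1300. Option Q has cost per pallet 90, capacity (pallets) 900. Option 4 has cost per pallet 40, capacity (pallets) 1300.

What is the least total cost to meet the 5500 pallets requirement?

Fill from the cheapest provider first.
Option 4 at 40: take all 1300 pallets — 4200 still needed.
Option 5 at 50: take all 1300 pallets — 2900 still needed.
Take 900 from Option B at 80 — need 2000 more.
Option Q at 90: take all 900 pallets — 1100 still needed.
Option 28 (260): take the remaining 1100 — done.
Option X: unused.
Cost = 1300×40 + 1300×50 + 900×80 + 900×90 + 1100×260 = 556000.

556000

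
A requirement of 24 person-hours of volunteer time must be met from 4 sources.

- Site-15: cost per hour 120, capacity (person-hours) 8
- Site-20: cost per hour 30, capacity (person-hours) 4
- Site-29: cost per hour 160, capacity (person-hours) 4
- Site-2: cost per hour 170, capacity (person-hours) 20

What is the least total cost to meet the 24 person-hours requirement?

3080

Fill from the cheapest source first.
Site-20 at 30: take all 4 person-hours ; 20 still needed.
Take 8 from Site-15 at 120 ; need 12 more.
Site-29 at 160: take all 4 person-hours ; 8 still needed.
Take 8 from Site-2 at 170 to finish.
Cost = 4×30 + 8×120 + 4×160 + 8×170 = 3080.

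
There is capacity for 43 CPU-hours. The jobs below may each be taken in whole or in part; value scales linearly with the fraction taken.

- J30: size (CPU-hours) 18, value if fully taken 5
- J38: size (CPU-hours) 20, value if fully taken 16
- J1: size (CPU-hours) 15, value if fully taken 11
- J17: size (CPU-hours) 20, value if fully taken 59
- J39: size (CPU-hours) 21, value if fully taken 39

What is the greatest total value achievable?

Best value per unit of size first: J17 59/20≈2.95, J39 39/21≈1.86, J38 16/20≈0.8, J1 11/15≈0.733, J30 5/18≈0.278.
All 20 CPU-hours of J17 fit (value 59) ; 23 remain.
Take all of J39 (21 CPU-hours, value 39) ; 2 CPU-hours left.
Fill the last 2 CPU-hours with part of J38: 2/20 of it earns 1.6.
Total value = 99.6.

99.6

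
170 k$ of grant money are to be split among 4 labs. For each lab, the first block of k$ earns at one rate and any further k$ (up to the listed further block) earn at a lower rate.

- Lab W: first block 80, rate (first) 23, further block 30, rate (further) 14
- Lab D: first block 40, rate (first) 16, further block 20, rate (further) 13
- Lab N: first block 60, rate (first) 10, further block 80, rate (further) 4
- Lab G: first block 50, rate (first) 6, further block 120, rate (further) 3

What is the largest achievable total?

3160

Rank every tier by rate: Lab W/first 23 > Lab D/first 16 > Lab W/second 14 > Lab D/second 13 > Lab N/first 10 > Lab G/first 6 > Lab N/second 4 > Lab G/second 3.
Lab W first at 23: fill all 80 ; 90 left.
Lab D first at 16: fill all 40 ; 50 left.
Fill Lab W second block (30 at 14) ; 20 left.
Lab D second at 13: fill all 20 ; 0 left.
Total = 23×80 + 16×40 + 14×30 + 13×20 = 3160.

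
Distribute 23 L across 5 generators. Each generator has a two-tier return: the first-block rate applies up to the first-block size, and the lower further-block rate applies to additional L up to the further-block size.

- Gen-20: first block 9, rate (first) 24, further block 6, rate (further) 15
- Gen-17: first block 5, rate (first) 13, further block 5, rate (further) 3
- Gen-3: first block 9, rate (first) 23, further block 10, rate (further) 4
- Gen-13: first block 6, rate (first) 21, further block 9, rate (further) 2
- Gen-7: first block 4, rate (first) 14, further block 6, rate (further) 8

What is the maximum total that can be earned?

528

Order all 10 blocks by rate: Gen-20/first 24 > Gen-3/first 23 > Gen-13/first 21 > Gen-20/second 15 > Gen-7/first 14 > Gen-17/first 13 > Gen-7/second 8 > Gen-3/second 4 > Gen-17/second 3 > Gen-13/second 2.
Gen-20/first (24): +9 → 14 left.
Fill Gen-3 first block (9 at 23) → 5 left.
5 remain; put them into Gen-13 first at 21.
Total = 24×9 + 23×9 + 21×5 = 528.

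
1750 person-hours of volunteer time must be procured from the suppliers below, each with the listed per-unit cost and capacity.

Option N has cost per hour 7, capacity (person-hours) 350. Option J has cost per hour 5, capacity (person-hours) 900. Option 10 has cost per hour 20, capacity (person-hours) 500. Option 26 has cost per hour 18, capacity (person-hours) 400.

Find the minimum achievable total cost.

Fill from the cheapest supplier first.
Take 900 from Option J at 5 → need 850 more.
Option N at 7: take all 350 person-hours → 500 still needed.
Take 400 from Option 26 at 18 → need 100 more.
Option 10 at 20: take 100 of its 500 → requirement met.
Cost = 900×5 + 350×7 + 400×18 + 100×20 = 16150.

16150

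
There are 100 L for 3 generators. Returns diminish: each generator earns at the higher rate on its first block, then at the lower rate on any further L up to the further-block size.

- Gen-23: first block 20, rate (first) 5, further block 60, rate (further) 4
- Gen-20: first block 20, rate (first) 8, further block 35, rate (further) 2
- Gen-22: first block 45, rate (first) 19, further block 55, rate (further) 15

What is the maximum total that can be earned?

Rank every tier by rate: Gen-22/tier1 19 > Gen-22/tier2 15 > Gen-20/tier1 8 > Gen-23/tier1 5 > Gen-23/tier2 4 > Gen-20/tier2 2.
Fill Gen-22 tier1 block (45 at 19) → 55 left.
Gen-22/tier2 (15): +55 → 0 left.
Total = 19×45 + 15×55 = 1680.

1680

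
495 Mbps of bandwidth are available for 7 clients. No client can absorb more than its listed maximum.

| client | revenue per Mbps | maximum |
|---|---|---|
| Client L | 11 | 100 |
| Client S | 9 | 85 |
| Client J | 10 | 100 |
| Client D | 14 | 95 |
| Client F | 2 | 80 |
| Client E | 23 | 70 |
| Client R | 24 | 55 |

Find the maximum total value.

Rank by revenue per Mbps: Client R 24 > Client E 23 > Client D 14 > Client L 11 > Client J 10 > Client S 9 > Client F 2.
Give Client R 55 to hit its cap of 55 → 440 left.
Client E takes 70 to reach its cap of 70 → 370 left.
Client D: +95 to 95 (cap) → 275 left.
Client L takes 100 to reach its cap of 100 → 175 left.
Client J: +100 to 100 (cap) → 75 left.
Only 75 left; Client S takes them to reach 75.
Total = 11×100 + 9×75 + 10×100 + 14×95 + 23×70 + 24×55 = 7035.

7035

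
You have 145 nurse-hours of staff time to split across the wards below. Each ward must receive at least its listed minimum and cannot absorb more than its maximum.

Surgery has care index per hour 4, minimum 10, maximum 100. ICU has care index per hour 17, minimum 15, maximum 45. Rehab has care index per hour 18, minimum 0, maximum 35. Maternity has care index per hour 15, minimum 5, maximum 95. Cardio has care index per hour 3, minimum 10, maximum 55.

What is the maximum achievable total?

Meeting every minimum uses 10+15+0+5+10 = 40 nurse-hours, leaving 105.
Highest care index per hour first: Rehab 18 > ICU 17 > Maternity 15 > Surgery 4 > Cardio 3.
Rehab: +35 to 35 (cap) → 70 left.
Give ICU 30 more to hit its cap of 45 → 40 left.
Maternity has room for 90 more but only 40 remain, so it gets 45.
Total = 4×10 + 17×45 + 18×35 + 15×45 + 3×10 = 2140.

2140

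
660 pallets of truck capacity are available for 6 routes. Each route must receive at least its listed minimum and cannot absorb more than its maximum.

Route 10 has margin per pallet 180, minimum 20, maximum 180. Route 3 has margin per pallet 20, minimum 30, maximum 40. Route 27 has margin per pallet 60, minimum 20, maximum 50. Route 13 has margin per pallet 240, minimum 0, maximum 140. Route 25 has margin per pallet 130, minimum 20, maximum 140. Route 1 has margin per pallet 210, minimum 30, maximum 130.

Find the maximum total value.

Meeting every minimum uses 20+30+20+0+20+30 = 120 pallets, leaving 540.
Rank by margin per pallet: Route 13 240 > Route 1 210 > Route 10 180 > Route 25 130 > Route 27 60 > Route 3 20.
Route 13 takes 140 more to reach its cap of 140 — 400 left.
Route 1 takes 100 more to reach its cap of 130 — 300 left.
Route 10: +160 to 180 (cap) — 140 left.
Route 25 takes 120 more to reach its cap of 140 — 20 left.
Only 20 left; Route 27 takes them to reach 40.
Total = 180×180 + 20×30 + 60×40 + 240×140 + 130×140 + 210×130 = 114500.

114500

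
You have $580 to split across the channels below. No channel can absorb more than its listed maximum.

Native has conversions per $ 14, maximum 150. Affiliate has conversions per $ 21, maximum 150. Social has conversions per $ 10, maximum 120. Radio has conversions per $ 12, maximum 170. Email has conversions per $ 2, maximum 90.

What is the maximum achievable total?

Rank by conversions per $: Affiliate 21 > Native 14 > Radio 12 > Social 10 > Email 2.
Give Affiliate 150 to hit its cap of 150 ; 430 left.
Give Native 150 to hit its cap of 150 ; 280 left.
Radio takes 170 to reach its cap of 170 ; 110 left.
Only 110 left; Social takes them to reach 110.
Total = 14×150 + 21×150 + 10×110 + 12×170 = 8390.

8390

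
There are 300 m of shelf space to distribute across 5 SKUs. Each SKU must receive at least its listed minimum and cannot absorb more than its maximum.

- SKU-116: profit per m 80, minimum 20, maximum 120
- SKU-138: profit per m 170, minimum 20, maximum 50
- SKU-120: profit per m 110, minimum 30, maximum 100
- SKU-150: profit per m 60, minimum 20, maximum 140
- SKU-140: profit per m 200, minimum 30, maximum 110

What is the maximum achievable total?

Meeting every minimum uses 20+20+30+20+30 = 120 m, leaving 180.
Rank by profit per m: SKU-140 200 > SKU-138 170 > SKU-120 110 > SKU-116 80 > SKU-150 60.
SKU-140: +80 to 110 (cap) — 100 left.
SKU-138 takes 30 more to reach its cap of 50 — 70 left.
SKU-120: +70 to 100 (cap) — 0 left.
Total = 80×20 + 170×50 + 110×100 + 60×20 + 200×110 = 44300.

44300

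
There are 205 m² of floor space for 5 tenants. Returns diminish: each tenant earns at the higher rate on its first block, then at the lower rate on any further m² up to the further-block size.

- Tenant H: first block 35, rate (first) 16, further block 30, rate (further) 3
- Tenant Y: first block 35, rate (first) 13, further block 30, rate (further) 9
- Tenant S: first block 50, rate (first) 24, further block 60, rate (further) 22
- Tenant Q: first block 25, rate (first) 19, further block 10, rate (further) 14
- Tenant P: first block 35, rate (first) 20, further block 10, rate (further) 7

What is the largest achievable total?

4255

Treat each block as its own option and order by rate: Tenant S/first 24 > Tenant S/second 22 > Tenant P/first 20 > Tenant Q/first 19 > Tenant H/first 16 > Tenant Q/second 14 > Tenant Y/first 13 > Tenant Y/second 9 > Tenant P/second 7 > Tenant H/second 3.
Tenant S first at 24: fill all 50 ; 155 left.
Tenant S second at 22: fill all 60 ; 95 left.
Tenant P/first (20): +35 ; 60 left.
Tenant Q first at 19: fill all 25 ; 35 left.
Tenant H first at 16: fill all 35 ; 0 left.
Total = 24×50 + 22×60 + 20×35 + 19×25 + 16×35 = 4255.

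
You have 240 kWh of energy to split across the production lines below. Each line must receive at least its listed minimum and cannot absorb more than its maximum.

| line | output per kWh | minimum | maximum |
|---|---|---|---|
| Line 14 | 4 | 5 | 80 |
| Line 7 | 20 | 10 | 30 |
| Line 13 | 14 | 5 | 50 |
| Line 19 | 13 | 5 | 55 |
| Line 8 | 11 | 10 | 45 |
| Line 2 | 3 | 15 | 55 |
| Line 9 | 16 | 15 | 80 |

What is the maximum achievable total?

3405

Meeting every minimum uses 5+10+5+5+10+15+15 = 65 kWh, leaving 175.
Order the production lines by output per kWh: Line 7 20 > Line 9 16 > Line 13 14 > Line 19 13 > Line 8 11 > Line 14 4 > Line 2 3.
Line 7: +20 to 30 (cap) ; 155 left.
Line 9 takes 65 more to reach its cap of 80 ; 90 left.
Give Line 13 45 more to hit its cap of 50 ; 45 left.
Line 19 has room for 50 more but only 45 remain, so it gets 50.
Total = 4×5 + 20×30 + 14×50 + 13×50 + 11×10 + 3×15 + 16×80 = 3405.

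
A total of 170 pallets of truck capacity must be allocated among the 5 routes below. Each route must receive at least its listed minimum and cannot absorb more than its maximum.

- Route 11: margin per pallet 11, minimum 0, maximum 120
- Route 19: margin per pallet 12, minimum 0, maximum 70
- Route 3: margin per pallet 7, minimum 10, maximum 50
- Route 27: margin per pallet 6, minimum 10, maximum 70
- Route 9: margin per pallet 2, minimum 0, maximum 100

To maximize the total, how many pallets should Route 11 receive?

80

Meeting every minimum uses 0+0+10+10+0 = 20 pallets, leaving 150.
Rank by margin per pallet: Route 19 12 > Route 11 11 > Route 3 7 > Route 27 6 > Route 9 2.
Give Route 19 70 more to hit its cap of 70 → 80 left.
Only 80 left; Route 11 takes them to reach 80.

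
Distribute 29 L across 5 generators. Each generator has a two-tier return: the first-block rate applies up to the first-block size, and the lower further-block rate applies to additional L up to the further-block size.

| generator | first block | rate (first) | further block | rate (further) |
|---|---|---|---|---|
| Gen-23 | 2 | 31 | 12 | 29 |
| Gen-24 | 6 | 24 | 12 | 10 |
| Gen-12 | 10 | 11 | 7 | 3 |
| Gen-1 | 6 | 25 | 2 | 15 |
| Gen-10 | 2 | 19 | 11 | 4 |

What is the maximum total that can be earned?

Treat each block as its own option and order by rate: Gen-23/first 31 > Gen-23/second 29 > Gen-1/first 25 > Gen-24/first 24 > Gen-10/first 19 > Gen-1/second 15 > Gen-12/first 11 > Gen-24/second 10 > Gen-10/second 4 > Gen-12/second 3.
Fill Gen-23 first block (2 at 31) ; 27 left.
Gen-23 second at 29: fill all 12 ; 15 left.
Gen-1 first at 25: fill all 6 ; 9 left.
Fill Gen-24 first block (6 at 24) ; 3 left.
Gen-10/first (19): +2 ; 1 left.
Gen-1 second at 15: only 1 left, fill 1.
Total = 31×2 + 29×12 + 25×6 + 24×6 + 19×2 + 15×1 = 757.

757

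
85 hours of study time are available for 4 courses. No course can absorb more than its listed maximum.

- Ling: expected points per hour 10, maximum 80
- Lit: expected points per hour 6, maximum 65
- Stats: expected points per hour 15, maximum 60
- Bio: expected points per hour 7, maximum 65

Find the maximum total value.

Order the courses by expected points per hour: Stats 15 > Ling 10 > Bio 7 > Lit 6.
Give Stats 60 to hit its cap of 60 — 25 left.
Ling: +25 (room for 80) → 25. Pool exhausted.
Total = 10×25 + 15×60 = 1150.

1150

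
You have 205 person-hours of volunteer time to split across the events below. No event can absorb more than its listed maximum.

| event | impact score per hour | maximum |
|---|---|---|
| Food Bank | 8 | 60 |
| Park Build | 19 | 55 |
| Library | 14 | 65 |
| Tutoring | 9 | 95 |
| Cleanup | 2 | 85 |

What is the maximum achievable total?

2720

Highest impact score per hour first: Park Build 19 > Library 14 > Tutoring 9 > Food Bank 8 > Cleanup 2.
Park Build: +55 to 55 (cap) ; 150 left.
Library: +65 to 65 (cap) ; 85 left.
Tutoring has room for 95 but only 85 remain, so it gets 85.
Total = 19×55 + 14×65 + 9×85 = 2720.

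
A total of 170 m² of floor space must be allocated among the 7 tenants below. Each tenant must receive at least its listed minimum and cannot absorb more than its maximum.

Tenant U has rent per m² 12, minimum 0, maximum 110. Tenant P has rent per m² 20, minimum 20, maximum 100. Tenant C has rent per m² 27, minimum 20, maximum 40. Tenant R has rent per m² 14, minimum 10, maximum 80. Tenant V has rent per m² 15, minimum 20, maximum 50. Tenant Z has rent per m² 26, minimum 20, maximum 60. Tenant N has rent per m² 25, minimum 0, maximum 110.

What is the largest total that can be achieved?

3980

Meeting every minimum uses 0+20+20+10+20+20+0 = 90 m², leaving 80.
Rank by rent per m²: Tenant C 27 > Tenant Z 26 > Tenant N 25 > Tenant P 20 > Tenant V 15 > Tenant R 14 > Tenant U 12.
Tenant C: +20 to 40 (cap) — 60 left.
Tenant Z takes 40 more to reach its cap of 60 — 20 left.
Tenant N: +20 (room for 110) → 20. Pool exhausted.
Total = 20×20 + 27×40 + 14×10 + 15×20 + 26×60 + 25×20 = 3980.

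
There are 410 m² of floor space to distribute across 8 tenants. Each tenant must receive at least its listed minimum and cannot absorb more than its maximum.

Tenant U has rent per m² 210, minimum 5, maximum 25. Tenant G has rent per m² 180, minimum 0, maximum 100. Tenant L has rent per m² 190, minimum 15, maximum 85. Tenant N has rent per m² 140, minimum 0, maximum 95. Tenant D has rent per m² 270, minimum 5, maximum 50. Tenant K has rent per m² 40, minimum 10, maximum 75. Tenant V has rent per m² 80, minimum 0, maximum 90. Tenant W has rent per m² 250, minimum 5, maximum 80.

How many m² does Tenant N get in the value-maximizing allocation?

Meeting every minimum uses 5+0+15+0+5+10+0+5 = 40 m², leaving 370.
Highest rent per m² first: Tenant D 270 > Tenant W 250 > Tenant U 210 > Tenant L 190 > Tenant G 180 > Tenant N 140 > Tenant V 80 > Tenant K 40.
Give Tenant D 45 more to hit its cap of 50 → 325 left.
Tenant W: +75 to 80 (cap) → 250 left.
Tenant U takes 20 more to reach its cap of 25 → 230 left.
Give Tenant L 70 more to hit its cap of 85 → 160 left.
Tenant G takes 100 more to reach its cap of 100 → 60 left.
Only 60 left; Tenant N takes them to reach 60.

60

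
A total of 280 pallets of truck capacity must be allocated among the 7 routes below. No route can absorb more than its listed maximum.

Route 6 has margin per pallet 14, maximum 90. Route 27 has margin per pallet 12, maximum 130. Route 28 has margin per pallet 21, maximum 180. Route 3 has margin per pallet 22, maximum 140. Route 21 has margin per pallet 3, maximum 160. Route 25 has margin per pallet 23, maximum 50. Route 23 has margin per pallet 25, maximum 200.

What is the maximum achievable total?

Highest margin per pallet first: Route 23 25 > Route 25 23 > Route 3 22 > Route 28 21 > Route 6 14 > Route 27 12 > Route 21 3.
Route 23 takes 200 to reach its cap of 200 → 80 left.
Route 25 takes 50 to reach its cap of 50 → 30 left.
Route 3 has room for 140 but only 30 remain, so it gets 30.
Total = 22×30 + 23×50 + 25×200 = 6810.

6810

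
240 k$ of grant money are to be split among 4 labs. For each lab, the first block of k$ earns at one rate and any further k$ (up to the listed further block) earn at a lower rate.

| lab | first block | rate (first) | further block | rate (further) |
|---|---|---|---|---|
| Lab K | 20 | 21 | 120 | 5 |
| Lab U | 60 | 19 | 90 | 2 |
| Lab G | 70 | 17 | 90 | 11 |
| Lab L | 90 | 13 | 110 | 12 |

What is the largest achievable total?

3920

Treat each block as its own option and order by rate: Lab K/first 21 > Lab U/first 19 > Lab G/first 17 > Lab L/first 13 > Lab L/second 12 > Lab G/second 11 > Lab K/second 5 > Lab U/second 2.
Fill Lab K first block (20 at 21) ; 220 left.
Fill Lab U first block (60 at 19) ; 160 left.
Lab G/first (17): +70 ; 90 left.
Lab L/first (13): +90 ; 0 left.
Total = 21×20 + 19×60 + 17×70 + 13×90 = 3920.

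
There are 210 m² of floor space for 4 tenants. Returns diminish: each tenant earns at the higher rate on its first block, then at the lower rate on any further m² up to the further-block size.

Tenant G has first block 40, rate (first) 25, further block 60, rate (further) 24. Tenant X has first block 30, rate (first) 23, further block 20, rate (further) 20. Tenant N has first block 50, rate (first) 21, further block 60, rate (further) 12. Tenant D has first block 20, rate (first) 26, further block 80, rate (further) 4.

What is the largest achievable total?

Treat each block as its own option and order by rate: Tenant D/T1 26 > Tenant G/T1 25 > Tenant G/T2 24 > Tenant X/T1 23 > Tenant N/T1 21 > Tenant X/T2 20 > Tenant N/T2 12 > Tenant D/T2 4.
Tenant D/T1 (26): +20 → 190 left.
Tenant G/T1 (25): +40 → 150 left.
Tenant G T2 at 24: fill all 60 → 90 left.
Tenant X T1 at 23: fill all 30 → 60 left.
Tenant N/T1 (21): +50 → 10 left.
Tenant X/T2: +10 of 20 at 20; pool empty.
Total = 26×20 + 25×40 + 24×60 + 23×30 + 21×50 + 20×10 = 4900.

4900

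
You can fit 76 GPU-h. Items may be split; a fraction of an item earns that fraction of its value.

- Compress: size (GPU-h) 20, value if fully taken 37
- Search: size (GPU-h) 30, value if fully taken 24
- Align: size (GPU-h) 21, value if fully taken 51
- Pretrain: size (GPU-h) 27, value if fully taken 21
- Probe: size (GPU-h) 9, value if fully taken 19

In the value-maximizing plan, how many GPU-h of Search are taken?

Sort by value density: Align 51/21≈2.43, Probe 19/9≈2.11, Compress 37/20≈1.85, Search 24/30≈0.8, Pretrain 21/27≈0.778.
Take all of Align (21 GPU-h, value 51) → 55 GPU-h left.
Take all of Probe (9 GPU-h, value 19) → 46 GPU-h left.
All 20 GPU-h of Compress fit (value 37) → 26 remain.
Fill the last 26 GPU-h with part of Search: 26/30 of it earns 20.8.

26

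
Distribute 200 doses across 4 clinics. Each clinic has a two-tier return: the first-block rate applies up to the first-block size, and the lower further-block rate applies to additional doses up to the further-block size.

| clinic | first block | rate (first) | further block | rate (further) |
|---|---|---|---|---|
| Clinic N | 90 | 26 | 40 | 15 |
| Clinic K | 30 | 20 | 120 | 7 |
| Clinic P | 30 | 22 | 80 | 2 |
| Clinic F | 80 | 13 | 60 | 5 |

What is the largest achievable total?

Treat each block as its own option and order by rate: Clinic N/first 26 > Clinic P/first 22 > Clinic K/first 20 > Clinic N/second 15 > Clinic F/first 13 > Clinic K/second 7 > Clinic F/second 5 > Clinic P/second 2.
Clinic N first at 26: fill all 90 ; 110 left.
Fill Clinic P first block (30 at 22) ; 80 left.
Clinic K/first (20): +30 ; 50 left.
Fill Clinic N second block (40 at 15) ; 10 left.
Clinic F first at 13: only 10 left, fill 10.
Total = 26×90 + 22×30 + 20×30 + 15×40 + 13×10 = 4330.

4330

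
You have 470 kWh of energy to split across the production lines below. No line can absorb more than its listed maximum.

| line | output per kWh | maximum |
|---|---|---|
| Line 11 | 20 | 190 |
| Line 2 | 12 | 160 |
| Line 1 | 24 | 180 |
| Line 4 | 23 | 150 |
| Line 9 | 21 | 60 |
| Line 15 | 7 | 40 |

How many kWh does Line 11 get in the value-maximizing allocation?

Highest output per kWh first: Line 1 24 > Line 4 23 > Line 9 21 > Line 11 20 > Line 2 12 > Line 15 7.
Give Line 1 180 to hit its cap of 180 → 290 left.
Line 4: +150 to 150 (cap) → 140 left.
Line 9 takes 60 to reach its cap of 60 → 80 left.
Line 11: +80 (room for 190) → 80. Pool exhausted.

80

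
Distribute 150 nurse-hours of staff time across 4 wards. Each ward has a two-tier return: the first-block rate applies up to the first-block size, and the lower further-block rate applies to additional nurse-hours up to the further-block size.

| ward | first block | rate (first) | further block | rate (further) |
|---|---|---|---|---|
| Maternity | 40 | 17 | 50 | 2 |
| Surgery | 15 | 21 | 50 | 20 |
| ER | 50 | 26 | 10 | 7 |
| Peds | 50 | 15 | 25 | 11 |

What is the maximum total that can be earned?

Rank every tier by rate: ER/first 26 > Surgery/first 21 > Surgery/second 20 > Maternity/first 17 > Peds/first 15 > Peds/second 11 > ER/second 7 > Maternity/second 2.
ER/first (26): +50 ; 100 left.
Surgery first at 21: fill all 15 ; 85 left.
Fill Surgery second block (50 at 20) ; 35 left.
Maternity first at 17: only 35 left, fill 35.
Total = 26×50 + 21×15 + 20×50 + 17×35 = 3210.

3210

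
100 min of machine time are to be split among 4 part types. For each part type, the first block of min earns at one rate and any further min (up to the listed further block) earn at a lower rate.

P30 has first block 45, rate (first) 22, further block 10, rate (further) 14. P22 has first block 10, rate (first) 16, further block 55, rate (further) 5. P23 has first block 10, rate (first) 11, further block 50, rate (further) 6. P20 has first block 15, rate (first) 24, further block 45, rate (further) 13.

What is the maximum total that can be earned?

1910

Rank every tier by rate: P20/T1 24 > P30/T1 22 > P22/T1 16 > P30/T2 14 > P20/T2 13 > P23/T1 11 > P23/T2 6 > P22/T2 5.
P20/T1 (24): +15 ; 85 left.
Fill P30 T1 block (45 at 22) ; 40 left.
P22 T1 at 16: fill all 10 ; 30 left.
P30 T2 at 14: fill all 10 ; 20 left.
20 remain; put them into P20 T2 at 13.
Total = 24×15 + 22×45 + 16×10 + 14×10 + 13×20 = 1910.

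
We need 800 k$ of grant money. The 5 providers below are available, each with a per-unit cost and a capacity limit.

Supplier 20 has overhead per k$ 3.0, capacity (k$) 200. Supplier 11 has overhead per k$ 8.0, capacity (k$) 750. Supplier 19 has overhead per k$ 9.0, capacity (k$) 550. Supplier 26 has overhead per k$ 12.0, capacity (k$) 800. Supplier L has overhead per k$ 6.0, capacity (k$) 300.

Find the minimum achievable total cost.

4800

Fill from the cheapest provider first.
Supplier 20 (3.0): use full 200 ; 600 k$ to go.
Supplier L at 6.0: take all 300 k$ ; 300 still needed.
Supplier 11 at 8.0: take 300 of its 750 ; requirement met.
Supplier 19, Supplier 26: unused.
Cost = 200×3.0 + 300×6.0 + 300×8.0 = 4800.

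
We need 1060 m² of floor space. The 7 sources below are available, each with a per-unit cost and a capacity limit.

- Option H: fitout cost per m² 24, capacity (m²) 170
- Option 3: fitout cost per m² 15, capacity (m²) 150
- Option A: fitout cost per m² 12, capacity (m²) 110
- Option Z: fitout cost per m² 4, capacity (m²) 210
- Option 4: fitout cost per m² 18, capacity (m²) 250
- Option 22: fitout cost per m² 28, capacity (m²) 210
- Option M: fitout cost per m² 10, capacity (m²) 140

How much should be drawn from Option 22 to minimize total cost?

Fill from the cheapest source first.
Option Z at 4: take all 210 m² ; 850 still needed.
Take 140 from Option M at 10 ; need 710 more.
Option A at 12: take all 110 m² ; 600 still needed.
Option 3 at 15: take all 150 m² ; 450 still needed.
Take 250 from Option 4 at 18 ; need 200 more.
Take 170 from Option H at 24 ; need 30 more.
Take 30 from Option 22 at 28 to finish.

30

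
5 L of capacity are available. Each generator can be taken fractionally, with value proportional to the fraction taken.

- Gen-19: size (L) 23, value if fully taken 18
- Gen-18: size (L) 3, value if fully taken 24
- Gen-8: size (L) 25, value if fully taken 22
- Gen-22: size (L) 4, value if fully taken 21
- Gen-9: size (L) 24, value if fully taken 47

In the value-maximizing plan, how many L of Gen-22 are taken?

2

Rank by value-to-size ratio: Gen-18 24/3≈8, Gen-22 21/4≈5.25, Gen-9 47/24≈1.96, Gen-8 22/25≈0.88, Gen-19 18/23≈0.783.
Take all of Gen-18 (3 L, value 24) — 2 L left.
2 L left: a 2/4 share of Gen-22 gives 21×2/4 = 10.5.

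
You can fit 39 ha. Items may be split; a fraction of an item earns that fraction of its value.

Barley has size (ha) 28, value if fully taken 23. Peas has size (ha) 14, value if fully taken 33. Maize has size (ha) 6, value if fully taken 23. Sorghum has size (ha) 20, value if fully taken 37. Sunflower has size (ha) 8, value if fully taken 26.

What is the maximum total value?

102.35

Best value per unit of size first: Maize 23/6≈3.83, Sunflower 26/8≈3.25, Peas 33/14≈2.36, Sorghum 37/20≈1.85, Barley 23/28≈0.821.
Maize: take in full, 6 ha for value 23 ; 33 left.
All 8 ha of Sunflower fit (value 26) ; 25 remain.
All 14 ha of Peas fit (value 33) ; 11 remain.
Fill the last 11 ha with part of Sorghum: 11/20 of it earns 20.35.
Total value = 102.35.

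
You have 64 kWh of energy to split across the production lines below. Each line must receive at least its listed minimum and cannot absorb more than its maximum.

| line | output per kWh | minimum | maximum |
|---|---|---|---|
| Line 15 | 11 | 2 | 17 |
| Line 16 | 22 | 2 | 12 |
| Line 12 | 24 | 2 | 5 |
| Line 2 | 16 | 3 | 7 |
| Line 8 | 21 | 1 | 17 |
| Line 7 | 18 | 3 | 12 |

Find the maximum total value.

1190

Meeting every minimum uses 2+2+2+3+1+3 = 13 kWh, leaving 51.
Highest output per kWh first: Line 12 24 > Line 16 22 > Line 8 21 > Line 7 18 > Line 2 16 > Line 15 11.
Line 12: +3 to 5 (cap) → 48 left.
Give Line 16 10 more to hit its cap of 12 → 38 left.
Give Line 8 16 more to hit its cap of 17 → 22 left.
Give Line 7 9 more to hit its cap of 12 → 13 left.
Line 2: +4 to 7 (cap) → 9 left.
Line 15 has room for 15 more but only 9 remain, so it gets 11.
Total = 11×11 + 22×12 + 24×5 + 16×7 + 21×17 + 18×12 = 1190.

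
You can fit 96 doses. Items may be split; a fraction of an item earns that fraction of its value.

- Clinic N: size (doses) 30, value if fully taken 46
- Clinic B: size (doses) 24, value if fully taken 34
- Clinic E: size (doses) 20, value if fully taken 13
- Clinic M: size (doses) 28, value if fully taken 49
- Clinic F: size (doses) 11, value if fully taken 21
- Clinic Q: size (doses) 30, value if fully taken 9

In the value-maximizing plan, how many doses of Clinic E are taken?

3

Rank by value-to-size ratio: Clinic F 21/11≈1.91, Clinic M 49/28≈1.75, Clinic N 46/30≈1.53, Clinic B 34/24≈1.42, Clinic E 13/20≈0.65, Clinic Q 9/30≈0.3.
Take all of Clinic F (11 doses, value 21) → 85 doses left.
Take all of Clinic M (28 doses, value 49) → 57 doses left.
Take all of Clinic N (30 doses, value 46) → 27 doses left.
All 24 doses of Clinic B fit (value 34) → 3 remain.
3 doses left: a 3/20 share of Clinic E gives 13×3/20 = 1.95.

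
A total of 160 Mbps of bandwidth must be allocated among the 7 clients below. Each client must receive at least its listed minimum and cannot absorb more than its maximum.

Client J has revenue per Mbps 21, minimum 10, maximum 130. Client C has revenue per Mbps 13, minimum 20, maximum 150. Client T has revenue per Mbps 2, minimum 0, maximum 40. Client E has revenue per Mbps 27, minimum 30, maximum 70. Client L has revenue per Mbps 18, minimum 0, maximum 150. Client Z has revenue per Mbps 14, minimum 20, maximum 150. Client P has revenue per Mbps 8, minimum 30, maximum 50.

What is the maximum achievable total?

Meeting every minimum uses 10+20+0+30+0+20+30 = 110 Mbps, leaving 50.
Highest revenue per Mbps first: Client E 27 > Client J 21 > Client L 18 > Client Z 14 > Client C 13 > Client P 8 > Client T 2.
Client E: +40 to 70 (cap) — 10 left.
Client J: +10 (room for 120) → 20. Pool exhausted.
Total = 21×20 + 13×20 + 27×70 + 14×20 + 8×30 = 3090.

3090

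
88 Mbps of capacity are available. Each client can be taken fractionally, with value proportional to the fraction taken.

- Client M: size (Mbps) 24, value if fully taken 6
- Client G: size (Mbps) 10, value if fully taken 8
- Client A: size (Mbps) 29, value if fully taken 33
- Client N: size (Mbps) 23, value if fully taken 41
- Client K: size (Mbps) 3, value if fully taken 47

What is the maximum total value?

Best value per unit of size first: Client K 47/3≈15.7, Client N 41/23≈1.78, Client A 33/29≈1.14, Client G 8/10≈0.8, Client M 6/24≈0.25.
Take all of Client K (3 Mbps, value 47) ; 85 Mbps left.
Take all of Client N (23 Mbps, value 41) ; 62 Mbps left.
Client A: take in full, 29 Mbps for value 33 ; 33 left.
Client G: take in full, 10 Mbps for value 8 ; 23 left.
Only 23 Mbps remain; take 23/24 of Client M for value 6×23/24 = 5.75.
Total value = 134.75.

134.75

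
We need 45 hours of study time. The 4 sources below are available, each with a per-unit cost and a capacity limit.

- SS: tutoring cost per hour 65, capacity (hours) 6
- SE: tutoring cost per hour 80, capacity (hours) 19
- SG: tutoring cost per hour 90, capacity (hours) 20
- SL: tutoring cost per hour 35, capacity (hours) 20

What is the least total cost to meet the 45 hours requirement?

Fill from the cheapest source first.
Take 20 from SL at 35 — need 25 more.
Take 6 from SS at 65 — need 19 more.
SE (80): use full 19 — 0 hours to go.
SG: unused.
Cost = 20×35 + 6×65 + 19×80 = 2610.

2610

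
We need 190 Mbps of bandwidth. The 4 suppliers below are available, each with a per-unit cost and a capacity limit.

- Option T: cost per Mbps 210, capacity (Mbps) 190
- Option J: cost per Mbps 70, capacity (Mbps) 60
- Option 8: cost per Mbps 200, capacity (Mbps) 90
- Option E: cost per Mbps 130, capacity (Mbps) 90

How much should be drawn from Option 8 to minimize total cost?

40

Use suppliers in increasing cost order.
Option J (70): use full 60 ; 130 Mbps to go.
Take 90 from Option E at 130 ; need 40 more.
Option 8 (200): take the remaining 40 ; done.
Option T: unused.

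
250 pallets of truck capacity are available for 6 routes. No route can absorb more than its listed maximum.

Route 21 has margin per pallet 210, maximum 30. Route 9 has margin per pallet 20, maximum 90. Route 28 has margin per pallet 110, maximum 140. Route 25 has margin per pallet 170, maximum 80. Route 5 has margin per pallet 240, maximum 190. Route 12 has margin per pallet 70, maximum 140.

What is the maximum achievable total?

57000

Highest margin per pallet first: Route 5 240 > Route 21 210 > Route 25 170 > Route 28 110 > Route 12 70 > Route 9 20.
Give Route 5 190 to hit its cap of 190 ; 60 left.
Route 21: +30 to 30 (cap) ; 30 left.
Route 25: +30 (room for 80) → 30. Pool exhausted.
Total = 210×30 + 170×30 + 240×190 = 57000.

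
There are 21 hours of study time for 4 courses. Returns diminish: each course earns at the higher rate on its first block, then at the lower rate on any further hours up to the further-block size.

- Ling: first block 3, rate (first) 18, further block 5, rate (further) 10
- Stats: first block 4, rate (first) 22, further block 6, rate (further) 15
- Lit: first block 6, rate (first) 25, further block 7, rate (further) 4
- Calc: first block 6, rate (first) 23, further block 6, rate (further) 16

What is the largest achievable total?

462

Order all 8 blocks by rate: Lit/first 25 > Calc/first 23 > Stats/first 22 > Ling/first 18 > Calc/second 16 > Stats/second 15 > Ling/second 10 > Lit/second 4.
Lit/first (25): +6 → 15 left.
Calc/first (23): +6 → 9 left.
Stats first at 22: fill all 4 → 5 left.
Ling/first (18): +3 → 2 left.
Calc second at 16: only 2 left, fill 2.
Total = 25×6 + 23×6 + 22×4 + 18×3 + 16×2 = 462.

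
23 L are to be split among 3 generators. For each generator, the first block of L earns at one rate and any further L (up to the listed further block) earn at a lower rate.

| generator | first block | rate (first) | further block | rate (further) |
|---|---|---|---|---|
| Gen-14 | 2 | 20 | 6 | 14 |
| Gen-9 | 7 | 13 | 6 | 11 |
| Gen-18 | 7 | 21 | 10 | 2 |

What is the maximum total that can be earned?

373

Rank every tier by rate: Gen-18/tier1 21 > Gen-14/tier1 20 > Gen-14/tier2 14 > Gen-9/tier1 13 > Gen-9/tier2 11 > Gen-18/tier2 2.
Fill Gen-18 tier1 block (7 at 21) — 16 left.
Gen-14 tier1 at 20: fill all 2 — 14 left.
Gen-14 tier2 at 14: fill all 6 — 8 left.
Fill Gen-9 tier1 block (7 at 13) — 1 left.
Gen-9/tier2: +1 of 6 at 11; pool empty.
Total = 21×7 + 20×2 + 14×6 + 13×7 + 11×1 = 373.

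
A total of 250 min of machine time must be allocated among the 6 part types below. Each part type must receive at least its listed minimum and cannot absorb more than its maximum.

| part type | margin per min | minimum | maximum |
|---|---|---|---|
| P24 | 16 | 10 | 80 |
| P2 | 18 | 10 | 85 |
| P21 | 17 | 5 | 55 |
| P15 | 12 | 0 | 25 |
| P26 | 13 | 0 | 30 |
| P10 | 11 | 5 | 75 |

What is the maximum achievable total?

Meeting every minimum uses 10+10+5+0+0+5 = 30 min, leaving 220.
Rank by margin per min: P2 18 > P21 17 > P24 16 > P26 13 > P15 12 > P10 11.
P2 takes 75 more to reach its cap of 85 → 145 left.
P21 takes 50 more to reach its cap of 55 → 95 left.
P24: +70 to 80 (cap) → 25 left.
Only 25 left; P26 takes them to reach 25.
Total = 16×80 + 18×85 + 17×55 + 13×25 + 11×5 = 4125.

4125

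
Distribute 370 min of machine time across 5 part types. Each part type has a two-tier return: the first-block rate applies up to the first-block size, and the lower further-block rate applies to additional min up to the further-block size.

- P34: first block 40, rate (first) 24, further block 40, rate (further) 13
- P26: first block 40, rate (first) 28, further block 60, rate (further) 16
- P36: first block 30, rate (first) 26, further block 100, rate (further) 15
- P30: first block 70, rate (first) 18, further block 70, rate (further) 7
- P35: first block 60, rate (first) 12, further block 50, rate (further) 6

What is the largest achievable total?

6970

Rank every tier by rate: P26/T1 28 > P36/T1 26 > P34/T1 24 > P30/T1 18 > P26/T2 16 > P36/T2 15 > P34/T2 13 > P35/T1 12 > P30/T2 7 > P35/T2 6.
P26 T1 at 28: fill all 40 ; 330 left.
Fill P36 T1 block (30 at 26) ; 300 left.
P34/T1 (24): +40 ; 260 left.
P30/T1 (18): +70 ; 190 left.
Fill P26 T2 block (60 at 16) ; 130 left.
P36 T2 at 15: fill all 100 ; 30 left.
P34 T2 at 13: only 30 left, fill 30.
Total = 28×40 + 26×30 + 24×40 + 18×70 + 16×60 + 15×100 + 13×30 = 6970.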